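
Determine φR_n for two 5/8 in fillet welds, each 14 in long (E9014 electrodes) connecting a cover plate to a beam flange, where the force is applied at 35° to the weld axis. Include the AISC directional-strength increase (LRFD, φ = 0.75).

E90XX → F_EXX = 90 ksi.
t_e = 0.707 × 0.625 = 0.4419 in; A_we = 0.4419 × 28 = 12.37 in².
Directional factor: 1.0 + 0.5 sin^1.5(35°) = 1.217.
F_nw = 0.6 × 90 × 1.217 = 65.73 ksi.
φR_n = 0.75 × 65.73 × 12.37 = 609.9 kips.

φR_n ≈ 610 kips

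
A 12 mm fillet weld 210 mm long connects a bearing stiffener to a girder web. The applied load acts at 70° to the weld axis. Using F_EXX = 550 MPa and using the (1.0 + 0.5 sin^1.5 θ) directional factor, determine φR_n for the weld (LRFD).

t_e = 0.707 × 12 = 8.484 mm; A_we = 8.484 × 210 = 1782 mm².
Directional factor: 1.0 + 0.5 sin^1.5(70°) = 1.455.
F_nw = 0.6 × 550 × 1.455 = 480.3 MPa.
φR_n = 0.75 × 480.3 × 1782 × 10⁻³ = 641.8 kN.

φR_n ≈ 642 kN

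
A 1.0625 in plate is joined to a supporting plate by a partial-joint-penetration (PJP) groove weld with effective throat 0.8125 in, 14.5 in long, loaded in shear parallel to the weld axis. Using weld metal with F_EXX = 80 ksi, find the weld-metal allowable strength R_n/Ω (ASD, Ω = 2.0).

Effective throat (given) t_e = 0.8125 in.
A_we = 0.8125 × 14.5 = 11.78 in².
F_nw = 0.6 F_EXX = 48 ksi.
R_n/Ω = (48 × 11.78) / 2.0 = 282.8 kips.

R_n/Ω ≈ 283 kips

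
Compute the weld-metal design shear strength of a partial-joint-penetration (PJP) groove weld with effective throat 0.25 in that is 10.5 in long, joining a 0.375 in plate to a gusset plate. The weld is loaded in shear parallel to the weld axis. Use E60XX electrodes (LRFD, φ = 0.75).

E60XX → F_EXX = 60 ksi.
Effective throat (given) t_e = 0.25 in.
A_we = 0.25 × 10.5 = 2.625 in².
F_nw = 0.6 F_EXX = 36 ksi.
φR_n = 0.75 × 36 × 2.625 = 70.88 kips.

φR_n ≈ 70.9 kips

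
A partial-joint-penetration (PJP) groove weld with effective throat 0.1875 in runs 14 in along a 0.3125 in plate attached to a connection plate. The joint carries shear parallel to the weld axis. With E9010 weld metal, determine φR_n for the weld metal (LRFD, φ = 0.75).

E90XX → F_EXX = 90 ksi.
Effective throat (given) t_e = 0.1875 in.
A_we = 0.1875 × 14 = 2.625 in².
F_nw = 0.6 F_EXX = 54 ksi.
φR_n = 0.75 × 54 × 2.625 = 106.3 kip.

φR_n ≈ 106 kip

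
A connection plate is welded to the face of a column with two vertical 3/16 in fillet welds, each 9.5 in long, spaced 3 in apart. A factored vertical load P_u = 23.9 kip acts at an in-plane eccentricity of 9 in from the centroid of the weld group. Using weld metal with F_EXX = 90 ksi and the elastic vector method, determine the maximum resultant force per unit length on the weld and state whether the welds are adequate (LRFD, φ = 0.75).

f_max ≈ 6.27 kip/in; NOT adequate

Total weld length L_w = 19 in. Treat welds as unit-width lines.
Polar moment about centroid: J = 2[d³/12 + d(b/2)²] = 2[9.5³/12 + 9.5×1.5²] = 185.6 in³.
Direct shear f_v = P/L_w = 23.9 / 19 = 1.258 kip/in (vertical).
Torsion M = P·e = 23.9 × 9 = 215.1 kip·in.
Critical point at (x, y) = (1.5, 4.75) from centroid. f_tx = M·y/J = 5.504 kip/in; f_ty = M·x/J = 1.738 kip/in.
Resultant f_max = √[f_tx² + (f_v + f_ty)²] = √[5.504² + (1.258 + 1.738)²] = 6.266 kip/in.
Capacity per unit length: φr_n = 0.75 × 0.6 × 90 × (0.707 × 0.1875) = 5.369 kip/in.
6.266 > 5.369 → NOT adequate.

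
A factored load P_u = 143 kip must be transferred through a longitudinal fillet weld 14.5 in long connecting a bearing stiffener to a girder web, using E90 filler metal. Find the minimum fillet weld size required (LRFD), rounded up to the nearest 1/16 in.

w = 3/8 in

E90XX → F_EXX = 90 ksi.
Total weld length L = 14.5 in.
Required throat t_e = P_u / (φ × 0.6 F_EXX × L) = 143 / (0.75 × 0.6 × 90 × 14.5) = 0.2435 in.
Required leg w = t_e / 0.707 = 0.3444 in → use 3/8 in.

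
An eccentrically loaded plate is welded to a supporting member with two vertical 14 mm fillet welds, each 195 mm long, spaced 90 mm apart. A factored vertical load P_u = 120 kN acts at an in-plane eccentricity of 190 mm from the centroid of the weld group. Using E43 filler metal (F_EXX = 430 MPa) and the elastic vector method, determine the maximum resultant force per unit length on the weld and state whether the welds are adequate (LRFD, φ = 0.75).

f_max ≈ 1370 N/mm; adequate

Total weld length L_w = 390 mm. Treat welds as unit-width lines.
Polar moment about centroid: J = 2[d³/12 + d(b/2)²] = 2[195³/12 + 195×45²] = 2026000 mm³.
Direct shear f_v = P/L_w = 120×10³ / 390 = 307.7 N/mm (vertical).
Torsion M = P·e = 120×10³ × 190 = 22800000 N·mm.
Critical point at (x, y) = (45, 97.5) from centroid. f_tx = M·y/J = 1097 N/mm; f_ty = M·x/J = 506.5 N/mm.
Resultant f_max = √[f_tx² + (f_v + f_ty)²] = √[1097² + (307.7 + 506.5)²] = 1367 N/mm.
Capacity per unit length: φr_n = 0.75 × 0.6 × 430 × (0.707 × 14) = 1915 N/mm.
1367 ≤ 1915 → adequate.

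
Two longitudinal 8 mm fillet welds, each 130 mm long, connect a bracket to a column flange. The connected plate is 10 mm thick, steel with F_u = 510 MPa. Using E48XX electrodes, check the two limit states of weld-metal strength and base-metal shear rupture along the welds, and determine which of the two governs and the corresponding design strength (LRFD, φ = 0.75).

φR_n ≈ 318 kN (weld metal governs)

E48XX → F_EXX = 480 MPa.
t_e = 0.707 × 8 = 5.656 mm; L = 260 mm.
Weld metal: φR_n = 0.75 × 0.6 × 480 × 5.656 × 260 × 10⁻³ = 317.6 kN.
Base metal (shear rupture): φR_n = 0.75 × 0.6 × 510 × 10 × 260 × 10⁻³ = 596.7 kN.
Governing: weld metal.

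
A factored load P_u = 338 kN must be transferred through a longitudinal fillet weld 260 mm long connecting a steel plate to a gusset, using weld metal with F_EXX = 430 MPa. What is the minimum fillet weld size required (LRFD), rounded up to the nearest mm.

w = 10 mm

Total weld length L = 260 mm.
Required throat t_e = P_u / (φ × 0.6 F_EXX × L) = 338 / (0.75 × 0.6 × 430 × 260 × 10⁻³) = 6.718 mm.
Required leg w = t_e / 0.707 = 9.503 mm → use 10 mm.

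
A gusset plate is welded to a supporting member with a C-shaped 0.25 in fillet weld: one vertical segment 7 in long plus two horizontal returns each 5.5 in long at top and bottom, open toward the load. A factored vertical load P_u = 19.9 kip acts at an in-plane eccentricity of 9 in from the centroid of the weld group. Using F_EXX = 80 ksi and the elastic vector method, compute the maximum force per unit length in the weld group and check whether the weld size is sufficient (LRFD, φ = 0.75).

f_max ≈ 5.02 kip/in; adequate

Total weld length L_w = 18 in. Treat welds as unit-width lines.
Centroid: x̄ = 2×5.5×2.75 / 18 = 1.681 in from the vertical weld.
Polar moment about centroid: J = I_x + I_y = [7³/12 + 2×5.5×3.5²] + [7×1.681² + 2(5.5³/12 + 5.5×1.069²)] = 223.4 in³.
Direct shear f_v = P/L_w = 19.9 / 18 = 1.106 kip/in (vertical).
Torsion M = P·e = 19.9 × 9 = 179.1 kip·in.
Critical point at (x, y) = (3.819, 3.5) from centroid. f_tx = M·y/J = 2.806 kip/in; f_ty = M·x/J = 3.062 kip/in.
Resultant f_max = √[f_tx² + (f_v + f_ty)²] = √[2.806² + (1.106 + 3.062)²] = 5.024 kip/in.
Capacity per unit length: φr_n = 0.75 × 0.6 × 80 × (0.707 × 0.25) = 6.363 kip/in.
5.024 ≤ 6.363 → adequate.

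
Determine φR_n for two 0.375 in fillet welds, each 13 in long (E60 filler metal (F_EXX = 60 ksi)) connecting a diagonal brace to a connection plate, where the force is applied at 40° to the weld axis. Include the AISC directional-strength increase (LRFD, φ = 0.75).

φR_n ≈ 234 kips

t_e = 0.707 × 0.375 = 0.2651 in; A_we = 0.2651 × 26 = 6.893 in².
Directional factor: 1.0 + 0.5 sin^1.5(40°) = 1.258.
F_nw = 0.6 × 60 × 1.258 = 45.28 ksi.
φR_n = 0.75 × 45.28 × 6.893 = 234.1 kips.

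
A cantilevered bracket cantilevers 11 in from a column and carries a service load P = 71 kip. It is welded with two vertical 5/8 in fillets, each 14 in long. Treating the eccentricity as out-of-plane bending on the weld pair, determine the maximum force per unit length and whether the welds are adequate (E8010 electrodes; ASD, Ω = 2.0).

f_max ≈ 12.2 kip/in; NOT adequate

E80XX → F_EXX = 80 ksi.
L_w = 2 × 14 = 28 in; section modulus (unit throat) S = 2 × L²/6 = 65.33 in².
Direct shear f_v = P/L_w = 71/28 = 2.536 kip/in.
Moment M = P × e = 71 × 11 = 781 kip·in; bending f_b = M/S = 11.95 kip/in.
f_max = √(f_v² + f_b²) = √(2.536² + 11.95²) = 12.22 kip/in.
r_n/Ω = (1/2.0) × 0.6 × 80 × (0.707 × 0.625) = 10.6 kip/in → NOT adequate.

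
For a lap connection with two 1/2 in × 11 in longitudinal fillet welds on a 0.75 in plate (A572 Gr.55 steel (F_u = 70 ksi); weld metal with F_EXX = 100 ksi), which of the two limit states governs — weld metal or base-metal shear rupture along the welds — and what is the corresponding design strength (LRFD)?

φR_n ≈ 350 kip (weld metal governs)

t_e = 0.707 × 0.5 = 0.3535 in; L = 22 in.
Weld metal: φR_n = 0.75 × 0.6 × 100 × 0.3535 × 22 = 350 kip.
Base metal (shear rupture): φR_n = 0.75 × 0.6 × 70 × 0.75 × 22 = 519.8 kip.
Governing: weld metal.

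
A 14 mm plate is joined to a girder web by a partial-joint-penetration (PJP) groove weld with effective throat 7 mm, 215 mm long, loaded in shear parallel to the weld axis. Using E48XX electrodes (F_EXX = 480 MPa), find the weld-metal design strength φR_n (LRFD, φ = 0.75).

φR_n ≈ 325 kN

Effective throat (given) t_e = 7 mm.
A_we = 7 × 215 = 1505 mm².
F_nw = 0.6 F_EXX = 288 MPa.
φR_n = 0.75 × 288 × 1505 × 10⁻³ = 325.1 kN.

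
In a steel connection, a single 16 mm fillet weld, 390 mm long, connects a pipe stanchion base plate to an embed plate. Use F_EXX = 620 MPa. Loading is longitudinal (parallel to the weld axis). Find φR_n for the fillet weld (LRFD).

φR_n ≈ 1230 kN

Effective throat t_e = 0.707 × 16 = 11.31 mm.
Total length L = 390 mm; A_we = 11.31 × 390 = 4412 mm².
F_nw = 0.6 F_EXX = 0.6 × 620 = 372 MPa.
φR_n = 0.75 × 372 × 4412 × 10⁻³ = 1231 kN.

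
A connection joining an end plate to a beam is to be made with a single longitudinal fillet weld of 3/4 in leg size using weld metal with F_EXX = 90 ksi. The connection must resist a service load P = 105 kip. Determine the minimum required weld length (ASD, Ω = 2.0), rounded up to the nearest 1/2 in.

L = 7.5 in

Throat t_e = 0.707 × 0.75 = 0.5302 in.
r_n/Ω = (0.6 × 90 × 0.5302) / 2.0 = 14.32 kip/in.
L_req = P / (r_n/Ω) = 105 / 14.32 = 7.334 in total.
Round up → use L = 7.5 in.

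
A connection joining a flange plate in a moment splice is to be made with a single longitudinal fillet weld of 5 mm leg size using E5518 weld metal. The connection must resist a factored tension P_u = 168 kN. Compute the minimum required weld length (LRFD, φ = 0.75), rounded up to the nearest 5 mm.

L = 195 mm

E55XX → F_EXX = 550 MPa.
Throat t_e = 0.707 × 5 = 3.535 mm.
φr_n = 0.75 × 0.6 × 550 × 3.535 × 10⁻³ = 0.8749 kN/mm.
L_req = P_u / φr_n = 168 / 0.8749 = 192 mm total.
Round up → use L = 195 mm.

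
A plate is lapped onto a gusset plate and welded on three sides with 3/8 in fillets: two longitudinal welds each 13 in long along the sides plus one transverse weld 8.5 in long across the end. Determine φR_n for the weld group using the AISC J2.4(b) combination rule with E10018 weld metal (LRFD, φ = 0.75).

φR_n ≈ 416 kips

E100XX → F_EXX = 100 ksi.
t_e = 0.707 × 0.375 = 0.2651 in.
R_nwl = 0.6 × 100 × 0.2651 × 26 = 413.6 kips (longitudinal, 2 welds).
R_nwt = 0.6 × 100 × 0.2651 × 8.5 = 135.2 kips (transverse, base value).
(i) R_nwl + R_nwt = 548.8 kips; (ii) 0.85 R_nwl + 1.5 R_nwt = 554.4 kips.
R_n = max = 554.4 kips [governs: (ii)]; φR_n = 415.8 kips.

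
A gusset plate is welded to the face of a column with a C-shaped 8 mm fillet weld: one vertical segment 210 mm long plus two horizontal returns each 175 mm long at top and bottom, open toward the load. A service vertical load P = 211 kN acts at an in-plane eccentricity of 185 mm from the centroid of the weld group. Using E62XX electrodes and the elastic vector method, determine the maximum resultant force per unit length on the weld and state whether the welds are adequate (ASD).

f_max ≈ 1260 N/mm; NOT adequate

E62XX → F_EXX = 620 MPa.
Total weld length L_w = 560 mm. Treat welds as unit-width lines.
Centroid: x̄ = 2×175×87.5 / 560 = 54.69 mm from the vertical weld.
Polar moment about centroid: J = I_x + I_y = [210³/12 + 2×175×105²] + [210×54.69² + 2(175³/12 + 175×32.81²)] = 6529000 mm³.
Direct shear f_v = P/L_w = 211×10³ / 560 = 376.8 N/mm (vertical).
Torsion M = P·e = 211×10³ × 185 = 39035000 N·mm.
Critical point at (x, y) = (120.3, 105) from centroid. f_tx = M·y/J = 627.8 N/mm; f_ty = M·x/J = 719.4 N/mm.
Resultant f_max = √[f_tx² + (f_v + f_ty)²] = √[627.8² + (376.8 + 719.4)²] = 1263 N/mm.
Capacity per unit length: r_n/Ω = (1/2.0) × 0.6 × 620 × (0.707 × 8) = 1052 N/mm.
1263 > 1052 → NOT adequate.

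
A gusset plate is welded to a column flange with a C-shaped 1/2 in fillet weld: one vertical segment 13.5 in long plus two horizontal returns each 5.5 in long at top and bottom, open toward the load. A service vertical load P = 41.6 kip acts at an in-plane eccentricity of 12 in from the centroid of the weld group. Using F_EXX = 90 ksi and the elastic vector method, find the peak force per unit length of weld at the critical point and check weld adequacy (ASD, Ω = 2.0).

Total weld length L_w = 24.5 in. Treat welds as unit-width lines.
Centroid: x̄ = 2×5.5×2.75 / 24.5 = 1.235 in from the vertical weld.
Polar moment about centroid: J = I_x + I_y = [13.5³/12 + 2×5.5×6.75²] + [13.5×1.235² + 2(5.5³/12 + 5.5×1.515²)] = 779.8 in³.
Direct shear f_v = P/L_w = 41.6 / 24.5 = 1.698 kip/in (vertical).
Torsion M = P·e = 41.6 × 12 = 499.2 kip·in.
Critical point at (x, y) = (4.265, 6.75) from centroid. f_tx = M·y/J = 4.321 kip/in; f_ty = M·x/J = 2.731 kip/in.
Resultant f_max = √[f_tx² + (f_v + f_ty)²] = √[4.321² + (1.698 + 2.731)²] = 6.187 kip/in.
Capacity per unit length: r_n/Ω = (1/2.0) × 0.6 × 90 × (0.707 × 0.5) = 9.544 kip/in.
6.187 ≤ 9.544 → adequate.

f_max ≈ 6.19 kip/in; adequate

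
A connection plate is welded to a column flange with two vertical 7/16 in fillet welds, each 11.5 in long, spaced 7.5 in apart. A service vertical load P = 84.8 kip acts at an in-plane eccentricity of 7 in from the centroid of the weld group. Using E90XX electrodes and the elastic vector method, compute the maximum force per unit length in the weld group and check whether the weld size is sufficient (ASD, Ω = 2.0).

f_max ≈ 9.59 kip/in; NOT adequate

E90XX → F_EXX = 90 ksi.
Total weld length L_w = 23 in. Treat welds as unit-width lines.
Polar moment about centroid: J = 2[d³/12 + d(b/2)²] = 2[11.5³/12 + 11.5×3.75²] = 576.9 in³.
Direct shear f_v = P/L_w = 84.8 / 23 = 3.687 kip/in (vertical).
Torsion M = P·e = 84.8 × 7 = 593.6 kip·in.
Critical point at (x, y) = (3.75, 5.75) from centroid. f_tx = M·y/J = 5.916 kip/in; f_ty = M·x/J = 3.858 kip/in.
Resultant f_max = √[f_tx² + (f_v + f_ty)²] = √[5.916² + (3.687 + 3.858)²] = 9.588 kip/in.
Capacity per unit length: r_n/Ω = (1/2.0) × 0.6 × 90 × (0.707 × 0.4375) = 8.351 kip/in.
9.588 > 8.351 → NOT adequate.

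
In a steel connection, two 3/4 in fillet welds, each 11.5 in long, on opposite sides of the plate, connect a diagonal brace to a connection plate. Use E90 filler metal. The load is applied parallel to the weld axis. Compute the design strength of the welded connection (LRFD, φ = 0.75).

φR_n ≈ 494 kips

E90XX → F_EXX = 90 ksi.
Effective throat t_e = 0.707 × 0.75 = 0.5302 in.
Total length L = 23 in; A_we = 0.5302 × 23 = 12.2 in².
F_nw = 0.6 F_EXX = 0.6 × 90 = 54 ksi.
φR_n = 0.75 × 54 × 12.2 = 493.9 kips.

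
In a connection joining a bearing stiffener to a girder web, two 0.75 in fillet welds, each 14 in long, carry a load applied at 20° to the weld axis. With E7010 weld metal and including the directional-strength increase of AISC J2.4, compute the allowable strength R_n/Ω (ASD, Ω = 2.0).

R_n/Ω ≈ 343 kip

E70XX → F_EXX = 70 ksi.
t_e = 0.707 × 0.75 = 0.5302 in; A_we = 0.5302 × 28 = 14.85 in².
Directional factor: 1.0 + 0.5 sin^1.5(20°) = 1.1.
F_nw = 0.6 × 70 × 1.1 = 46.2 ksi.
R_n/Ω = (46.2 × 14.85) / 2.0 = 343 kip.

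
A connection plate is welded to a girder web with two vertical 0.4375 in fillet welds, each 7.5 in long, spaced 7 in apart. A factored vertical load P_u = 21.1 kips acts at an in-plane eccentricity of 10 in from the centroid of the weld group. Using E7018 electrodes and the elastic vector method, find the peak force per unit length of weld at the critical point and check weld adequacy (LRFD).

f_max ≈ 5.32 kip/in; adequate

E70XX → F_EXX = 70 ksi.
Total weld length L_w = 15 in. Treat welds as unit-width lines.
Polar moment about centroid: J = 2[d³/12 + d(b/2)²] = 2[7.5³/12 + 7.5×3.5²] = 254.1 in³.
Direct shear f_v = P/L_w = 21.1 / 15 = 1.407 kip/in (vertical).
Torsion M = P·e = 21.1 × 10 = 211 kip·in.
Critical point at (x, y) = (3.5, 3.75) from centroid. f_tx = M·y/J = 3.114 kip/in; f_ty = M·x/J = 2.907 kip/in.
Resultant f_max = √[f_tx² + (f_v + f_ty)²] = √[3.114² + (1.407 + 2.907)²] = 5.32 kip/in.
Capacity per unit length: φr_n = 0.75 × 0.6 × 70 × (0.707 × 0.4375) = 9.743 kip/in.
5.32 ≤ 9.743 → adequate.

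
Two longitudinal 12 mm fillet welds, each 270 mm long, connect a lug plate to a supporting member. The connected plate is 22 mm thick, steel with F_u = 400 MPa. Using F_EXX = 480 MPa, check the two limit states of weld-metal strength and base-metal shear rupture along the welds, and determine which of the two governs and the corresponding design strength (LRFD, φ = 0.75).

φR_n ≈ 990 kN (weld metal governs)

t_e = 0.707 × 12 = 8.484 mm; L = 540 mm.
Weld metal: φR_n = 0.75 × 0.6 × 480 × 8.484 × 540 × 10⁻³ = 989.6 kN.
Base metal (shear rupture): φR_n = 0.75 × 0.6 × 400 × 22 × 540 × 10⁻³ = 2138 kN.
Governing: weld metal.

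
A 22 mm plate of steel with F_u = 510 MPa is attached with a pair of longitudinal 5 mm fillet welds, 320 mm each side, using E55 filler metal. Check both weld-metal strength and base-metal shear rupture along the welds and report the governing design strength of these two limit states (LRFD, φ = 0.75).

φR_n ≈ 560 kN (weld metal governs)

E55XX → F_EXX = 550 MPa.
t_e = 0.707 × 5 = 3.535 mm; L = 640 mm.
Weld metal: φR_n = 0.75 × 0.6 × 550 × 3.535 × 640 × 10⁻³ = 559.9 kN.
Base metal (shear rupture): φR_n = 0.75 × 0.6 × 510 × 22 × 640 × 10⁻³ = 3231 kN.
Governing: weld metal.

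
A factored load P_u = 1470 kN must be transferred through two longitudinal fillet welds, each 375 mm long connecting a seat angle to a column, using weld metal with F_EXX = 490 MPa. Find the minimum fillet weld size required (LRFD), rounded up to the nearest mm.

Total weld length L = 750 mm.
Required throat t_e = P_u / (φ × 0.6 F_EXX × L) = 1470 / (0.75 × 0.6 × 490 × 750 × 10⁻³) = 8.889 mm.
Required leg w = t_e / 0.707 = 12.57 mm → use 13 mm.

w = 13 mm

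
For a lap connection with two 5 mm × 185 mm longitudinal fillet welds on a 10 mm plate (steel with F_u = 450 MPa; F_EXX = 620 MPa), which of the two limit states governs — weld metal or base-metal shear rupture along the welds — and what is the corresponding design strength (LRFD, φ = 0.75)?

φR_n ≈ 365 kN (weld metal governs)

t_e = 0.707 × 5 = 3.535 mm; L = 370 mm.
Weld metal: φR_n = 0.75 × 0.6 × 620 × 3.535 × 370 × 10⁻³ = 364.9 kN.
Base metal (shear rupture): φR_n = 0.75 × 0.6 × 450 × 10 × 370 × 10⁻³ = 749.2 kN.
Governing: weld metal.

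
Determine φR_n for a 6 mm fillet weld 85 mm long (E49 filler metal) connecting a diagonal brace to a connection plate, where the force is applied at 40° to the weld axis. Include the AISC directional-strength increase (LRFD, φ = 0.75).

E49XX → F_EXX = 490 MPa.
t_e = 0.707 × 6 = 4.242 mm; A_we = 4.242 × 85 = 360.6 mm².
Directional factor: 1.0 + 0.5 sin^1.5(40°) = 1.258.
F_nw = 0.6 × 490 × 1.258 = 369.8 MPa.
φR_n = 0.75 × 369.8 × 360.6 × 10⁻³ = 99.99 kN.

φR_n ≈ 100 kN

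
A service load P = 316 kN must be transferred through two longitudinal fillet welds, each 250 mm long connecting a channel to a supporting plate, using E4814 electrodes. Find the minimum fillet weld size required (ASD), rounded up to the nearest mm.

w = 7 mm

E48XX → F_EXX = 480 MPa.
Total weld length L = 500 mm.
Required throat t_e = P × Ω / (0.6 F_EXX × L) = 316 × 2.0 / (0.6 × 480 × 500 × 10⁻³) = 4.389 mm.
Required leg w = t_e / 0.707 = 6.208 mm → use 7 mm.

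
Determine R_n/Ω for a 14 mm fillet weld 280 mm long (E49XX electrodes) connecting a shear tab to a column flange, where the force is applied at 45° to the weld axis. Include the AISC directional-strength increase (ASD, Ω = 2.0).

E49XX → F_EXX = 490 MPa.
t_e = 0.707 × 14 = 9.898 mm; A_we = 9.898 × 280 = 2771 mm².
Directional factor: 1.0 + 0.5 sin^1.5(45°) = 1.297.
F_nw = 0.6 × 490 × 1.297 = 381.4 MPa.
R_n/Ω = (381.4 × 2771) / 2.0 × 10⁻³ = 528.5 kN.

R_n/Ω ≈ 529 kN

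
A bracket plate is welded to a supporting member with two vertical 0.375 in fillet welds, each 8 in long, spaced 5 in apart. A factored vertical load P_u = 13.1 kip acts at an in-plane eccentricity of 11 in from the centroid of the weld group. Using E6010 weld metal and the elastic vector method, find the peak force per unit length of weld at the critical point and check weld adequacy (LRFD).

f_max ≈ 4.16 kip/in; adequate

E60XX → F_EXX = 60 ksi.
Total weld length L_w = 16 in. Treat welds as unit-width lines.
Polar moment about centroid: J = 2[d³/12 + d(b/2)²] = 2[8³/12 + 8×2.5²] = 185.3 in³.
Direct shear f_v = P/L_w = 13.1 / 16 = 0.8187 kip/in (vertical).
Torsion M = P·e = 13.1 × 11 = 144.1 kip·in.
Critical point at (x, y) = (2.5, 4) from centroid. f_tx = M·y/J = 3.11 kip/in; f_ty = M·x/J = 1.944 kip/in.
Resultant f_max = √[f_tx² + (f_v + f_ty)²] = √[3.11² + (0.8187 + 1.944)²] = 4.16 kip/in.
Capacity per unit length: φr_n = 0.75 × 0.6 × 60 × (0.707 × 0.375) = 7.158 kip/in.
4.16 ≤ 7.158 → adequate.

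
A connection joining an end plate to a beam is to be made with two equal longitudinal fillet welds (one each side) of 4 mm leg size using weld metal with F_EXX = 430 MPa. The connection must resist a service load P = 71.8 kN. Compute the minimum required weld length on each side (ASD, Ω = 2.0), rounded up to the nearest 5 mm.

L = 100 mm on each side

Throat t_e = 0.707 × 4 = 2.828 mm.
r_n/Ω = (0.6 × 430 × 2.828) / 2.0 = 364.8 N/mm = 0.3648 kN/mm.
L_req = P / (r_n/Ω) = 71.8 / 0.3648 = 196.8 mm total.
Per side: 196.8 / 2 = 98.41 mm.
Round up → use L = 100 mm on each side.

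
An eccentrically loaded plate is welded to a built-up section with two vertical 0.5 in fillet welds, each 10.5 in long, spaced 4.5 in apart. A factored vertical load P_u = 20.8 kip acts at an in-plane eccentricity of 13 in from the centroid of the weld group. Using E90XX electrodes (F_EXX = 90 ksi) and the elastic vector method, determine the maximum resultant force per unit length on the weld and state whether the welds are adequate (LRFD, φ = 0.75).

f_max ≈ 5.63 kip/in; adequate

Total weld length L_w = 21 in. Treat welds as unit-width lines.
Polar moment about centroid: J = 2[d³/12 + d(b/2)²] = 2[10.5³/12 + 10.5×2.25²] = 299.2 in³.
Direct shear f_v = P/L_w = 20.8 / 21 = 0.9905 kip/in (vertical).
Torsion M = P·e = 20.8 × 13 = 270.4 kip·in.
Critical point at (x, y) = (2.25, 5.25) from centroid. f_tx = M·y/J = 4.744 kip/in; f_ty = M·x/J = 2.033 kip/in.
Resultant f_max = √[f_tx² + (f_v + f_ty)²] = √[4.744² + (0.9905 + 2.033)²] = 5.625 kip/in.
Capacity per unit length: φr_n = 0.75 × 0.6 × 90 × (0.707 × 0.5) = 14.32 kip/in.
5.625 ≤ 14.32 → adequate.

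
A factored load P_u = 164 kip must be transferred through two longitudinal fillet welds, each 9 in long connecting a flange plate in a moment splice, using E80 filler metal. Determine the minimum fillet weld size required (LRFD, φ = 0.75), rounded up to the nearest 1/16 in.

w = 3/8 in

E80XX → F_EXX = 80 ksi.
Total weld length L = 18 in.
Required throat t_e = P_u / (φ × 0.6 F_EXX × L) = 164 / (0.75 × 0.6 × 80 × 18) = 0.2531 in.
Required leg w = t_e / 0.707 = 0.358 in → use 3/8 in.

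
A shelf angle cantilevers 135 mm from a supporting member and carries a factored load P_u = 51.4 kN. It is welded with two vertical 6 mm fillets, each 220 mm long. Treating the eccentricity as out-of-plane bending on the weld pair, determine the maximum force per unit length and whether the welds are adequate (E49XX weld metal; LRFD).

f_max ≈ 446 N/mm; adequate

E49XX → F_EXX = 490 MPa.
L_w = 2 × 220 = 440 mm; section modulus (unit throat) S = 2 × L²/6 = 16130 mm².
Direct shear f_v = P/L_w = 51.4×10³/440 = 116.8 N/mm.
Moment M = P × e = 51.4×10³ × 135 = 6939000 N·mm; bending f_b = M/S = 430.1 N/mm.
f_max = √(f_v² + f_b²) = √(116.8² + 430.1²) = 445.7 N/mm.
φr_n = 0.75 × 0.6 × 490 × (0.707 × 6) = 935.4 N/mm → adequate.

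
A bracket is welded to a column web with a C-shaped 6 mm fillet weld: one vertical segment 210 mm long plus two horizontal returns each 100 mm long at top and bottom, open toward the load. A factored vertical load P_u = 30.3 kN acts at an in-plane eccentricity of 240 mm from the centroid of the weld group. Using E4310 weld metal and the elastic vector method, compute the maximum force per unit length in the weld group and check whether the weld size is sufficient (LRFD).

f_max ≈ 326 N/mm; adequate

E43XX → F_EXX = 430 MPa.
Total weld length L_w = 410 mm. Treat welds as unit-width lines.
Centroid: x̄ = 2×100×50 / 410 = 24.39 mm from the vertical weld.
Polar moment about centroid: J = I_x + I_y = [210³/12 + 2×100×105²] + [210×24.39² + 2(100³/12 + 100×25.61²)] = 3400000 mm³.
Direct shear f_v = P/L_w = 30.3×10³ / 410 = 73.9 N/mm (vertical).
Torsion M = P·e = 30.3×10³ × 240 = 7272000 N·mm.
Critical point at (x, y) = (75.61, 105) from centroid. f_tx = M·y/J = 224.6 N/mm; f_ty = M·x/J = 161.7 N/mm.
Resultant f_max = √[f_tx² + (f_v + f_ty)²] = √[224.6² + (73.9 + 161.7)²] = 325.5 N/mm.
Capacity per unit length: φr_n = 0.75 × 0.6 × 430 × (0.707 × 6) = 820.8 N/mm.
325.5 ≤ 820.8 → adequate.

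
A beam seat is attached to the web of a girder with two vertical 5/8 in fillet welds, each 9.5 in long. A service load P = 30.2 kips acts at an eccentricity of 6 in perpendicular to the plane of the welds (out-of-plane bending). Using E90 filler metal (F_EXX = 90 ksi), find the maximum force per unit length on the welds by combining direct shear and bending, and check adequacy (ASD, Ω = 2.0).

L_w = 2 × 9.5 = 19 in; section modulus (unit throat) S = 2 × L²/6 = 30.08 in².
Direct shear f_v = P/L_w = 30.2/19 = 1.589 kip/in.
Moment M = P × e = 30.2 × 6 = 181.2 kip·in; bending f_b = M/S = 6.023 kip/in.
f_max = √(f_v² + f_b²) = √(1.589² + 6.023²) = 6.229 kip/in.
r_n/Ω = (1/2.0) × 0.6 × 90 × (0.707 × 0.625) = 11.93 kip/in → adequate.

f_max ≈ 6.23 kip/in; adequate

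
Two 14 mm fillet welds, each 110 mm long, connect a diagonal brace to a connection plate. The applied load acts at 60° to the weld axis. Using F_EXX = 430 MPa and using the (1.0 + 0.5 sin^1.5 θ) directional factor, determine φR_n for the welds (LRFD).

t_e = 0.707 × 14 = 9.898 mm; A_we = 9.898 × 220 = 2178 mm².
Directional factor: 1.0 + 0.5 sin^1.5(60°) = 1.403.
F_nw = 0.6 × 430 × 1.403 = 362 MPa.
φR_n = 0.75 × 362 × 2178 × 10⁻³ = 591.1 kN.

φR_n ≈ 591 kN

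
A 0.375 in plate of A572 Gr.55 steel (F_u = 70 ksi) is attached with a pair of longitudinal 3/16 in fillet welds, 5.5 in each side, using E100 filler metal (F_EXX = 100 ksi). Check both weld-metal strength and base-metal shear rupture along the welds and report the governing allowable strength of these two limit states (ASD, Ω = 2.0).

R_n/Ω ≈ 43.7 kip (weld metal governs)

t_e = 0.707 × 0.1875 = 0.1326 in; L = 11 in.
Weld metal: R_n/Ω = (1/2.0) × 0.6 × 100 × 0.1326 × 11 = 43.75 kip.
Base metal (shear rupture): R_n/Ω = (1/2.0) × 0.6 × 70 × 0.375 × 11 = 86.62 kip.
Governing: weld metal.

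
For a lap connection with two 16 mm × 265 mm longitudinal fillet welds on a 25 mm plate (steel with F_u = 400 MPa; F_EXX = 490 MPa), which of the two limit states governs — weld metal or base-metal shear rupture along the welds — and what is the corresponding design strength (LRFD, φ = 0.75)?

φR_n ≈ 1320 kN (weld metal governs)

t_e = 0.707 × 16 = 11.31 mm; L = 530 mm.
Weld metal: φR_n = 0.75 × 0.6 × 490 × 11.31 × 530 × 10⁻³ = 1322 kN.
Base metal (shear rupture): φR_n = 0.75 × 0.6 × 400 × 25 × 530 × 10⁻³ = 2385 kN.
Governing: weld metal.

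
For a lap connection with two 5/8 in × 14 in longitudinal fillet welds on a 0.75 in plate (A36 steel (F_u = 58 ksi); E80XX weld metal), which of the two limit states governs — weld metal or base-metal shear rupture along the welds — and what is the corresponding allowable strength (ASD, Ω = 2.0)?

E80XX → F_EXX = 80 ksi.
t_e = 0.707 × 0.625 = 0.4419 in; L = 28 in.
Weld metal: R_n/Ω = (1/2.0) × 0.6 × 80 × 0.4419 × 28 = 296.9 kips.
Base metal (shear rupture): R_n/Ω = (1/2.0) × 0.6 × 58 × 0.75 × 28 = 365.4 kips.
Governing: weld metal.

R_n/Ω ≈ 297 kips (weld metal governs)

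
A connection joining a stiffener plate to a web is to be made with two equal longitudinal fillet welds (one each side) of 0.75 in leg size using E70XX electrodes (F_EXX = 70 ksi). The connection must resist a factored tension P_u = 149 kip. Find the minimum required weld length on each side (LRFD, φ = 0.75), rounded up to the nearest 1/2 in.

L = 4.5 in on each side

Throat t_e = 0.707 × 0.75 = 0.5302 in.
φr_n = 0.75 × 0.6 × 70 × 0.5302 = 16.7 kip/in.
L_req = P_u / φr_n = 149 / 16.7 = 8.921 in total.
Per side: 8.921 / 2 = 4.46 in.
Round up → use L = 4.5 in on each side.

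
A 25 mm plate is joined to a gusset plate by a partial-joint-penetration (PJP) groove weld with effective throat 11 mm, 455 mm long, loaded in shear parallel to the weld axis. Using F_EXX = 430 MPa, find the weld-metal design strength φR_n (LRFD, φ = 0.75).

Effective throat (given) t_e = 11 mm.
A_we = 11 × 455 = 5005 mm².
F_nw = 0.6 F_EXX = 258 MPa.
φR_n = 0.75 × 258 × 5005 × 10⁻³ = 968.5 kN.

φR_n ≈ 968 kN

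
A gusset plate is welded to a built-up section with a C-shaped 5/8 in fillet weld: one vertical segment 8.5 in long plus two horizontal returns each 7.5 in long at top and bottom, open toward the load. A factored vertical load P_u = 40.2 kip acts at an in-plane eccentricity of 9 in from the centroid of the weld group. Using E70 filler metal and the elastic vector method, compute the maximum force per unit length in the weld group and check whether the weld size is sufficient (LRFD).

E70XX → F_EXX = 70 ksi.
Total weld length L_w = 23.5 in. Treat welds as unit-width lines.
Centroid: x̄ = 2×7.5×3.75 / 23.5 = 2.394 in from the vertical weld.
Polar moment about centroid: J = I_x + I_y = [8.5³/12 + 2×7.5×4.25²] + [8.5×2.394² + 2(7.5³/12 + 7.5×1.356²)] = 468.7 in³.
Direct shear f_v = P/L_w = 40.2 / 23.5 = 1.711 kip/in (vertical).
Torsion M = P·e = 40.2 × 9 = 361.8 kip·in.
Critical point at (x, y) = (5.106, 4.25) from centroid. f_tx = M·y/J = 3.281 kip/in; f_ty = M·x/J = 3.942 kip/in.
Resultant f_max = √[f_tx² + (f_v + f_ty)²] = √[3.281² + (1.711 + 3.942)²] = 6.535 kip/in.
Capacity per unit length: φr_n = 0.75 × 0.6 × 70 × (0.707 × 0.625) = 13.92 kip/in.
6.535 ≤ 13.92 → adequate.

f_max ≈ 6.54 kip/in; adequate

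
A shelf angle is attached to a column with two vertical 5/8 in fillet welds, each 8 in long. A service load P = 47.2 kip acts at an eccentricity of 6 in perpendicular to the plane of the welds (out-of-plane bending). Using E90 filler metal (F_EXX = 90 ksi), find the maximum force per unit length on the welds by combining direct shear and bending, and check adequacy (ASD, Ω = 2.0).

L_w = 2 × 8 = 16 in; section modulus (unit throat) S = 2 × L²/6 = 21.33 in².
Direct shear f_v = P/L_w = 47.2/16 = 2.95 kip/in.
Moment M = P × e = 47.2 × 6 = 283.2 kip·in; bending f_b = M/S = 13.28 kip/in.
f_max = √(f_v² + f_b²) = √(2.95² + 13.28²) = 13.6 kip/in.
r_n/Ω = (1/2.0) × 0.6 × 90 × (0.707 × 0.625) = 11.93 kip/in → NOT adequate.

f_max ≈ 13.6 kip/in; NOT adequate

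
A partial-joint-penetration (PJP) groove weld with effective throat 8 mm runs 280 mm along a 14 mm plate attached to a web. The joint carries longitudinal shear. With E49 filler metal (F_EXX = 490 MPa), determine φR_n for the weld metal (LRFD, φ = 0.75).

Effective throat (given) t_e = 8 mm.
A_we = 8 × 280 = 2240 mm².
F_nw = 0.6 F_EXX = 294 MPa.
φR_n = 0.75 × 294 × 2240 × 10⁻³ = 493.9 kN.

φR_n ≈ 494 kN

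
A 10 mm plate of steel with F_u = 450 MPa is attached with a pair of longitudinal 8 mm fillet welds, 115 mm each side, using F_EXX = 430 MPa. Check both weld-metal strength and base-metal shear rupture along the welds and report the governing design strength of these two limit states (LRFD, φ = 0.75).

t_e = 0.707 × 8 = 5.656 mm; L = 230 mm.
Weld metal: φR_n = 0.75 × 0.6 × 430 × 5.656 × 230 × 10⁻³ = 251.7 kN.
Base metal (shear rupture): φR_n = 0.75 × 0.6 × 450 × 10 × 230 × 10⁻³ = 465.8 kN.
Governing: weld metal.

φR_n ≈ 252 kN (weld metal governs)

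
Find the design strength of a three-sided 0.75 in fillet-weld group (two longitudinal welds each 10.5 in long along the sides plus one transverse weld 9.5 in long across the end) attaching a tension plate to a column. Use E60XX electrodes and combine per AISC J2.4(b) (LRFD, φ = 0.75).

E60XX → F_EXX = 60 ksi.
t_e = 0.707 × 0.75 = 0.5302 in.
R_nwl = 0.6 × 60 × 0.5302 × 21 = 400.9 kip (longitudinal, 2 welds).
R_nwt = 0.6 × 60 × 0.5302 × 9.5 = 181.3 kip (transverse, base value).
(i) R_nwl + R_nwt = 582.2 kip; (ii) 0.85 R_nwl + 1.5 R_nwt = 612.8 kip.
R_n = max = 612.8 kip [governs: (ii)]; φR_n = 459.6 kip.

φR_n ≈ 460 kip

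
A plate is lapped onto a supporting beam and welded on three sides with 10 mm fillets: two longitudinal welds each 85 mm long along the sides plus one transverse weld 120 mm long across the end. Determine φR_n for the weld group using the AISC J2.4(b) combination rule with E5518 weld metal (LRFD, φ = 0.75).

E55XX → F_EXX = 550 MPa.
t_e = 0.707 × 10 = 7.07 mm.
R_nwl = 0.6 × 550 × 7.07 × 170 × 10⁻³ = 396.6 kN (longitudinal, 2 welds).
R_nwt = 0.6 × 550 × 7.07 × 120 × 10⁻³ = 280 kN (transverse, base value).
(i) R_nwl + R_nwt = 676.6 kN; (ii) 0.85 R_nwl + 1.5 R_nwt = 757.1 kN.
R_n = max = 757.1 kN [governs: (ii)]; φR_n = 567.8 kN.

φR_n ≈ 568 kN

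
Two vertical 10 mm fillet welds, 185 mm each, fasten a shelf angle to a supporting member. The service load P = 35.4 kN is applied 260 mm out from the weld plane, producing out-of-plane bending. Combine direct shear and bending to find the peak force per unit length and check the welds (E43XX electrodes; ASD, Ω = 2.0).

f_max ≈ 812 N/mm; adequate

E43XX → F_EXX = 430 MPa.
L_w = 2 × 185 = 370 mm; section modulus (unit throat) S = 2 × L²/6 = 11410 mm².
Direct shear f_v = P/L_w = 35.4×10³/370 = 95.68 N/mm.
Moment M = P × e = 35.4×10³ × 260 = 9204000 N·mm; bending f_b = M/S = 806.8 N/mm.
f_max = √(f_v² + f_b²) = √(95.68² + 806.8²) = 812.4 N/mm.
r_n/Ω = (1/2.0) × 0.6 × 430 × (0.707 × 10) = 912 N/mm → adequate.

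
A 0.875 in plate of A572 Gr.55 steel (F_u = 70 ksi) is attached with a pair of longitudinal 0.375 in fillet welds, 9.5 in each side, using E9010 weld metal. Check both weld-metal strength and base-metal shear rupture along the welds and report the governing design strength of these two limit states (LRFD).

φR_n ≈ 204 kips (weld metal governs)

E90XX → F_EXX = 90 ksi.
t_e = 0.707 × 0.375 = 0.2651 in; L = 19 in.
Weld metal: φR_n = 0.75 × 0.6 × 90 × 0.2651 × 19 = 204 kips.
Base metal (shear rupture): φR_n = 0.75 × 0.6 × 70 × 0.875 × 19 = 523.7 kips.
Governing: weld metal.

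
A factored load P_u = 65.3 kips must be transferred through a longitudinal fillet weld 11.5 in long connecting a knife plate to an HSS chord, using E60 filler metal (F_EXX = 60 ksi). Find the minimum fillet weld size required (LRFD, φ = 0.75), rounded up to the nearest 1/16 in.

w = 5/16 in

Total weld length L = 11.5 in.
Required throat t_e = P_u / (φ × 0.6 F_EXX × L) = 65.3 / (0.75 × 0.6 × 60 × 11.5) = 0.2103 in.
Required leg w = t_e / 0.707 = 0.2975 in → use 5/16 in.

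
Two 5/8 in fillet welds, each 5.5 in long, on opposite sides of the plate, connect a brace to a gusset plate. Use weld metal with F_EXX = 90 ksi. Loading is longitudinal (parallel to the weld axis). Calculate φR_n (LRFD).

Effective throat t_e = 0.707 × 0.625 = 0.4419 in.
Total length L = 11 in; A_we = 0.4419 × 11 = 4.861 in².
F_nw = 0.6 F_EXX = 0.6 × 90 = 54 ksi.
φR_n = 0.75 × 54 × 4.861 = 196.9 kips.

φR_n ≈ 197 kips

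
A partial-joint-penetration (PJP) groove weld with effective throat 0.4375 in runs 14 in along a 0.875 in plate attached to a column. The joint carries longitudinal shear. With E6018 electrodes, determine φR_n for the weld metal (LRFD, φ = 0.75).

E60XX → F_EXX = 60 ksi.
Effective throat (given) t_e = 0.4375 in.
A_we = 0.4375 × 14 = 6.125 in².
F_nw = 0.6 F_EXX = 36 ksi.
φR_n = 0.75 × 36 × 6.125 = 165.4 kip.

φR_n ≈ 165 kip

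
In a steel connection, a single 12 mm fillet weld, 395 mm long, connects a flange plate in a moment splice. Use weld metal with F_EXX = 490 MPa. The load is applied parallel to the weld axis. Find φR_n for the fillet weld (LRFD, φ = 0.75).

Effective throat t_e = 0.707 × 12 = 8.484 mm.
Total length L = 395 mm; A_we = 8.484 × 395 = 3351 mm².
F_nw = 0.6 F_EXX = 0.6 × 490 = 294 MPa.
φR_n = 0.75 × 294 × 3351 × 10⁻³ = 738.9 kN.

φR_n ≈ 739 kN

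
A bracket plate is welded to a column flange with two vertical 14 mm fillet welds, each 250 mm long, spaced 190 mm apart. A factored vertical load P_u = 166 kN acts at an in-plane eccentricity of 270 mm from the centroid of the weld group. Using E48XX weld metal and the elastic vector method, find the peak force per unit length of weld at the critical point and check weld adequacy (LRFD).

E48XX → F_EXX = 480 MPa.
Total weld length L_w = 500 mm. Treat welds as unit-width lines.
Polar moment about centroid: J = 2[d³/12 + d(b/2)²] = 2[250³/12 + 250×95²] = 7117000 mm³.
Direct shear f_v = P/L_w = 166×10³ / 500 = 332 N/mm (vertical).
Torsion M = P·e = 166×10³ × 270 = 44820000 N·mm.
Critical point at (x, y) = (95, 125) from centroid. f_tx = M·y/J = 787.2 N/mm; f_ty = M·x/J = 598.3 N/mm.
Resultant f_max = √[f_tx² + (f_v + f_ty)²] = √[787.2² + (332 + 598.3)²] = 1219 N/mm.
Capacity per unit length: φr_n = 0.75 × 0.6 × 480 × (0.707 × 14) = 2138 N/mm.
1219 ≤ 2138 → adequate.

f_max ≈ 1220 N/mm; adequate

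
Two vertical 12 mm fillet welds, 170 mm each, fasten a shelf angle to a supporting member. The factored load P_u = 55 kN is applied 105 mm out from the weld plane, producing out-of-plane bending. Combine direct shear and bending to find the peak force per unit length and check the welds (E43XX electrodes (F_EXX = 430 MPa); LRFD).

L_w = 2 × 170 = 340 mm; section modulus (unit throat) S = 2 × L²/6 = 9633 mm².
Direct shear f_v = P/L_w = 55×10³/340 = 161.8 N/mm.
Moment M = P × e = 55×10³ × 105 = 5775000 N·mm; bending f_b = M/S = 599.5 N/mm.
f_max = √(f_v² + f_b²) = √(161.8² + 599.5²) = 620.9 N/mm.
φr_n = 0.75 × 0.6 × 430 × (0.707 × 12) = 1642 N/mm → adequate.

f_max ≈ 621 N/mm; adequate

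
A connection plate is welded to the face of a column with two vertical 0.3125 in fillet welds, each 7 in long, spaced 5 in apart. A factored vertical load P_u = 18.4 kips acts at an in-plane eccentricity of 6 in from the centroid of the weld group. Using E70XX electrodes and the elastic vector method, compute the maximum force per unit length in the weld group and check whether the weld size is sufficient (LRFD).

f_max ≈ 4.19 kip/in; adequate

E70XX → F_EXX = 70 ksi.
Total weld length L_w = 14 in. Treat welds as unit-width lines.
Polar moment about centroid: J = 2[d³/12 + d(b/2)²] = 2[7³/12 + 7×2.5²] = 144.7 in³.
Direct shear f_v = P/L_w = 18.4 / 14 = 1.314 kip/in (vertical).
Torsion M = P·e = 18.4 × 6 = 110.4 kip·in.
Critical point at (x, y) = (2.5, 3.5) from centroid. f_tx = M·y/J = 2.671 kip/in; f_ty = M·x/J = 1.908 kip/in.
Resultant f_max = √[f_tx² + (f_v + f_ty)²] = √[2.671² + (1.314 + 1.908)²] = 4.185 kip/in.
Capacity per unit length: φr_n = 0.75 × 0.6 × 70 × (0.707 × 0.3125) = 6.96 kip/in.
4.185 ≤ 6.96 → adequate.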